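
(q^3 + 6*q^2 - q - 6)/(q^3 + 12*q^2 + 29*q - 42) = (q + 1)/(q + 7)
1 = 1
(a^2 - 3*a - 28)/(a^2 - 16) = (a - 7)/(a - 4)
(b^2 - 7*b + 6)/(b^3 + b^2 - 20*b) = (b^2 - 7*b + 6)/(b*(b^2 + b - 20))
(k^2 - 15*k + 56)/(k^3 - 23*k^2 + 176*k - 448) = 1/(k - 8)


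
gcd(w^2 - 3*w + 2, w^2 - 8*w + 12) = w - 2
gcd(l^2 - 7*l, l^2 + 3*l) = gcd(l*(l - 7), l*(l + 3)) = l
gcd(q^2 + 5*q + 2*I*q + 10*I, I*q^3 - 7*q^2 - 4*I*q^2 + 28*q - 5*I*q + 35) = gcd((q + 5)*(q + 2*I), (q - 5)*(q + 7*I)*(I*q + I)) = 1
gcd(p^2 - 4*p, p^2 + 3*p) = p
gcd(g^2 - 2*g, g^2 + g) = g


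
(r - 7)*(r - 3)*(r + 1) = r^3 - 9*r^2 + 11*r + 21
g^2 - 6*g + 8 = (g - 4)*(g - 2)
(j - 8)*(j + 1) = j^2 - 7*j - 8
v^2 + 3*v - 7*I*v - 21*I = (v + 3)*(v - 7*I)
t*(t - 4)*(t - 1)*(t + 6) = t^4 + t^3 - 26*t^2 + 24*t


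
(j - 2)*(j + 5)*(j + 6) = j^3 + 9*j^2 + 8*j - 60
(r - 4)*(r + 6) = r^2 + 2*r - 24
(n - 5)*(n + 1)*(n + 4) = n^3 - 21*n - 20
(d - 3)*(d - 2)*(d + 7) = d^3 + 2*d^2 - 29*d + 42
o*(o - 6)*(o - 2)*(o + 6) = o^4 - 2*o^3 - 36*o^2 + 72*o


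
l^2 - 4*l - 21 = (l - 7)*(l + 3)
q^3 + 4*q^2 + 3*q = q*(q + 1)*(q + 3)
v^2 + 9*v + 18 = (v + 3)*(v + 6)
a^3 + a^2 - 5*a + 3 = (a - 1)^2*(a + 3)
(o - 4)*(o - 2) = o^2 - 6*o + 8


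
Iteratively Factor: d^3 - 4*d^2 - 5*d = (d)*(d^2 - 4*d - 5) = d*(d - 5)*(d + 1)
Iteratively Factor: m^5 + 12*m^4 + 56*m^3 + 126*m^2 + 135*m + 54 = (m + 2)*(m^4 + 10*m^3 + 36*m^2 + 54*m + 27) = (m + 2)*(m + 3)*(m^3 + 7*m^2 + 15*m + 9) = (m + 1)*(m + 2)*(m + 3)*(m^2 + 6*m + 9) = (m + 1)*(m + 2)*(m + 3)^2*(m + 3)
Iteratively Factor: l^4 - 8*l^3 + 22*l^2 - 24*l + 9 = (l - 3)*(l^3 - 5*l^2 + 7*l - 3) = (l - 3)*(l - 1)*(l^2 - 4*l + 3) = (l - 3)^2*(l - 1)*(l - 1)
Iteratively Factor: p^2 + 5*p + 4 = (p + 1)*(p + 4)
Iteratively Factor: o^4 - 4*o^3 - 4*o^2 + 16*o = (o - 4)*(o^3 - 4*o) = (o - 4)*(o + 2)*(o^2 - 2*o) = (o - 4)*(o - 2)*(o + 2)*(o)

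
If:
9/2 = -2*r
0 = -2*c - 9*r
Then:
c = 81/8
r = -9/4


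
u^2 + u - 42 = (u - 6)*(u + 7)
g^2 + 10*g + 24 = (g + 4)*(g + 6)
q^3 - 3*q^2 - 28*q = q*(q - 7)*(q + 4)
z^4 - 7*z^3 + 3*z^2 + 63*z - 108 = (z - 4)*(z - 3)^2*(z + 3)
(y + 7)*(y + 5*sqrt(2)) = y^2 + 7*y + 5*sqrt(2)*y + 35*sqrt(2)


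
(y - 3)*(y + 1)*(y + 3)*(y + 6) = y^4 + 7*y^3 - 3*y^2 - 63*y - 54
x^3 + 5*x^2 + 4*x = x*(x + 1)*(x + 4)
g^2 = g^2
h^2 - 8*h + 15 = (h - 5)*(h - 3)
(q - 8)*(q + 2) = q^2 - 6*q - 16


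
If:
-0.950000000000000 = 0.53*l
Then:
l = -1.79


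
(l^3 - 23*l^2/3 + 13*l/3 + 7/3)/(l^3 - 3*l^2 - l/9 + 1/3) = 3*(l^2 - 8*l + 7)/(3*l^2 - 10*l + 3)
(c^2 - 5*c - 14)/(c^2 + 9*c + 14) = (c - 7)/(c + 7)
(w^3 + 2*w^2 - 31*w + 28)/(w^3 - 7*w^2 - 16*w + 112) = (w^2 + 6*w - 7)/(w^2 - 3*w - 28)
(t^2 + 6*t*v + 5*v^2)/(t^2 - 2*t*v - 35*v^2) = (t + v)/(t - 7*v)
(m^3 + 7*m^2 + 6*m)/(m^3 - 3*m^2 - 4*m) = (m + 6)/(m - 4)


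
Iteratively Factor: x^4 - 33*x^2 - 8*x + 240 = (x - 3)*(x^3 + 3*x^2 - 24*x - 80) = (x - 5)*(x - 3)*(x^2 + 8*x + 16) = (x - 5)*(x - 3)*(x + 4)*(x + 4)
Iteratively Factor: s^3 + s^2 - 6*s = (s - 2)*(s^2 + 3*s) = (s - 2)*(s + 3)*(s)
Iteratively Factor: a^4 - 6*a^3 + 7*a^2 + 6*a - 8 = (a + 1)*(a^3 - 7*a^2 + 14*a - 8) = (a - 1)*(a + 1)*(a^2 - 6*a + 8) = (a - 4)*(a - 1)*(a + 1)*(a - 2)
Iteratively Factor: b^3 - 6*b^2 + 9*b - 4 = (b - 1)*(b^2 - 5*b + 4) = (b - 1)^2*(b - 4)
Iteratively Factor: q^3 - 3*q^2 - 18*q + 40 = (q + 4)*(q^2 - 7*q + 10) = (q - 2)*(q + 4)*(q - 5)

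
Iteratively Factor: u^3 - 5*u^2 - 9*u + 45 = (u - 5)*(u^2 - 9) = (u - 5)*(u - 3)*(u + 3)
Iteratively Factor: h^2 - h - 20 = (h + 4)*(h - 5)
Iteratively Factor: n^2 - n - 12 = (n + 3)*(n - 4)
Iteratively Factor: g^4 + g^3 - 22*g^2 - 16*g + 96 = (g - 4)*(g^3 + 5*g^2 - 2*g - 24) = (g - 4)*(g + 4)*(g^2 + g - 6) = (g - 4)*(g + 3)*(g + 4)*(g - 2)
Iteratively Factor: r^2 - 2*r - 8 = (r + 2)*(r - 4)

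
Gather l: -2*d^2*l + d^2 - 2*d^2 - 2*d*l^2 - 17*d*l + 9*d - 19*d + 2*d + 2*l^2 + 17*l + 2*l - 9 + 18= -d^2 - 8*d + l^2*(2 - 2*d) + l*(-2*d^2 - 17*d + 19) + 9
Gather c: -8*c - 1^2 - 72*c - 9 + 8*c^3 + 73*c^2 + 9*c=8*c^3 + 73*c^2 - 71*c - 10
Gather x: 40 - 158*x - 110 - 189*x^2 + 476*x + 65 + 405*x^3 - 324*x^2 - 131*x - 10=405*x^3 - 513*x^2 + 187*x - 15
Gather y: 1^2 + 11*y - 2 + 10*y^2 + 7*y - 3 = 10*y^2 + 18*y - 4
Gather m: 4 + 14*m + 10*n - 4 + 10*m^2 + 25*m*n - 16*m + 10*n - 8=10*m^2 + m*(25*n - 2) + 20*n - 8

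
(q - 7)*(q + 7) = q^2 - 49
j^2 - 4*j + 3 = (j - 3)*(j - 1)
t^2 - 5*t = t*(t - 5)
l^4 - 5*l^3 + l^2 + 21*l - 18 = (l - 3)^2*(l - 1)*(l + 2)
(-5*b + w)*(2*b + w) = -10*b^2 - 3*b*w + w^2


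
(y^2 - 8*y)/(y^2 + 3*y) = (y - 8)/(y + 3)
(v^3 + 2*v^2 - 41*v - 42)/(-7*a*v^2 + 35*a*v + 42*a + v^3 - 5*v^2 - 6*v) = (v + 7)/(-7*a + v)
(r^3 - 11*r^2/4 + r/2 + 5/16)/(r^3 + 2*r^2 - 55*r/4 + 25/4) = (r + 1/4)/(r + 5)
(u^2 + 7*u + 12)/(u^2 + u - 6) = (u + 4)/(u - 2)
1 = 1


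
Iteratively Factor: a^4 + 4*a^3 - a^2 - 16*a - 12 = (a + 2)*(a^3 + 2*a^2 - 5*a - 6) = (a - 2)*(a + 2)*(a^2 + 4*a + 3) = (a - 2)*(a + 2)*(a + 3)*(a + 1)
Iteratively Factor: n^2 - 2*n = (n)*(n - 2)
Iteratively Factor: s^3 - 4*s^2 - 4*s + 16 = (s + 2)*(s^2 - 6*s + 8) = (s - 4)*(s + 2)*(s - 2)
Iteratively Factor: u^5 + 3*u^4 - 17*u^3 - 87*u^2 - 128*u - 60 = (u - 5)*(u^4 + 8*u^3 + 23*u^2 + 28*u + 12) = (u - 5)*(u + 2)*(u^3 + 6*u^2 + 11*u + 6) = (u - 5)*(u + 2)*(u + 3)*(u^2 + 3*u + 2) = (u - 5)*(u + 2)^2*(u + 3)*(u + 1)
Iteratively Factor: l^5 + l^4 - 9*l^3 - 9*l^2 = (l - 3)*(l^4 + 4*l^3 + 3*l^2) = l*(l - 3)*(l^3 + 4*l^2 + 3*l) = l^2*(l - 3)*(l^2 + 4*l + 3) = l^2*(l - 3)*(l + 3)*(l + 1)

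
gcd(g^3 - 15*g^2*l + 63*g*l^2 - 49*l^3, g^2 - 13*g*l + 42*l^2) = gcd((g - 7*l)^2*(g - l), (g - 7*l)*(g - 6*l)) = g - 7*l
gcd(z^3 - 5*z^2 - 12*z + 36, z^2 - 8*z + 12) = z^2 - 8*z + 12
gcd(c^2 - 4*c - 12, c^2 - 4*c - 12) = c^2 - 4*c - 12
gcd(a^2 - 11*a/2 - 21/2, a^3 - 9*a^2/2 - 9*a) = a + 3/2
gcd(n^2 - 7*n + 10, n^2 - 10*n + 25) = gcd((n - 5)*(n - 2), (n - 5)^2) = n - 5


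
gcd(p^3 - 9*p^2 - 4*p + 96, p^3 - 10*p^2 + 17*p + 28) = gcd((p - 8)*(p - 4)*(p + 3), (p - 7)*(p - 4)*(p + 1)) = p - 4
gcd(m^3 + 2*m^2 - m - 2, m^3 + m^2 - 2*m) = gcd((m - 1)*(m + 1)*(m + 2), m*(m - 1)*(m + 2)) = m^2 + m - 2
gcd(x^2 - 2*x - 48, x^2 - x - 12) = 1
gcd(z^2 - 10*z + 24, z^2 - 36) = z - 6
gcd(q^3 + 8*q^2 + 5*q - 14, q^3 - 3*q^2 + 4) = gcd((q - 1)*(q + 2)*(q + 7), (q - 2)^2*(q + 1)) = 1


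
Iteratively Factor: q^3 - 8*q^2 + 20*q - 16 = (q - 2)*(q^2 - 6*q + 8) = (q - 4)*(q - 2)*(q - 2)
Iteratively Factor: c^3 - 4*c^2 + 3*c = (c)*(c^2 - 4*c + 3) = c*(c - 3)*(c - 1)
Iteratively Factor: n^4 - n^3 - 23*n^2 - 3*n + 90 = (n + 3)*(n^3 - 4*n^2 - 11*n + 30) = (n - 5)*(n + 3)*(n^2 + n - 6) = (n - 5)*(n - 2)*(n + 3)*(n + 3)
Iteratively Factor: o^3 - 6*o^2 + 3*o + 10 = (o - 5)*(o^2 - o - 2) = (o - 5)*(o + 1)*(o - 2)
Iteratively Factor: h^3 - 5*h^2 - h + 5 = (h + 1)*(h^2 - 6*h + 5) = (h - 5)*(h + 1)*(h - 1)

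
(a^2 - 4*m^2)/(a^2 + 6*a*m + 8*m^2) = (a - 2*m)/(a + 4*m)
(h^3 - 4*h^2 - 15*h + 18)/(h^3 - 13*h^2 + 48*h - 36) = (h + 3)/(h - 6)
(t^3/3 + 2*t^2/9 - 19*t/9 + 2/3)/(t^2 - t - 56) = (-3*t^3 - 2*t^2 + 19*t - 6)/(9*(-t^2 + t + 56))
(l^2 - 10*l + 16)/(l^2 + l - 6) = (l - 8)/(l + 3)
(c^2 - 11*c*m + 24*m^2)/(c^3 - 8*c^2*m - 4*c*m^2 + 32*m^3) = (c - 3*m)/(c^2 - 4*m^2)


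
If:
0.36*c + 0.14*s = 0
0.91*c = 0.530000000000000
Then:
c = 0.58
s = -1.50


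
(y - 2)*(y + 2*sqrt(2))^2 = y^3 - 2*y^2 + 4*sqrt(2)*y^2 - 8*sqrt(2)*y + 8*y - 16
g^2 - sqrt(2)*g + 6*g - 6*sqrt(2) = (g + 6)*(g - sqrt(2))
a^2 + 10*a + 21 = (a + 3)*(a + 7)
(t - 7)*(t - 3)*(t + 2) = t^3 - 8*t^2 + t + 42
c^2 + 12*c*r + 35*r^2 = (c + 5*r)*(c + 7*r)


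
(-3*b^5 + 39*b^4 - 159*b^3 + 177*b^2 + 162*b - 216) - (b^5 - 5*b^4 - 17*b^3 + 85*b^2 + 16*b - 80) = -4*b^5 + 44*b^4 - 142*b^3 + 92*b^2 + 146*b - 136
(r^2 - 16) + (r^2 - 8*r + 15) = 2*r^2 - 8*r - 1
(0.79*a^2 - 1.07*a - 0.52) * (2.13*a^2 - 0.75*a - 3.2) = 1.6827*a^4 - 2.8716*a^3 - 2.8331*a^2 + 3.814*a + 1.664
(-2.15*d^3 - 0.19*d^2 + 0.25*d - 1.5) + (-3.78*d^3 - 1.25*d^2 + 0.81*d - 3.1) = -5.93*d^3 - 1.44*d^2 + 1.06*d - 4.6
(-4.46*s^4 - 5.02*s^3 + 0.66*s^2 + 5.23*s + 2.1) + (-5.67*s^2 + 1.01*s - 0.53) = -4.46*s^4 - 5.02*s^3 - 5.01*s^2 + 6.24*s + 1.57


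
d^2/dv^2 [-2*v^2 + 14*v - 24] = -4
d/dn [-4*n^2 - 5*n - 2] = -8*n - 5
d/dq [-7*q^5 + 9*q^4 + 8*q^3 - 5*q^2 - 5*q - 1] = -35*q^4 + 36*q^3 + 24*q^2 - 10*q - 5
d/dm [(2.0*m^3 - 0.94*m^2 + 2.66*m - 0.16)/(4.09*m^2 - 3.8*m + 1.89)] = (8.18*m^4 - 15.2*m^3 + 4.0326*m^2 - 2.2444*m + 4.4194)/(16.7281*m^4 - 31.084*m^3 + 29.9002*m^2 - 14.364*m + 3.5721)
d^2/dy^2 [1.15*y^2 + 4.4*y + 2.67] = 2.30000000000000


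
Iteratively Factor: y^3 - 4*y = (y - 2)*(y^2 + 2*y) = y*(y - 2)*(y + 2)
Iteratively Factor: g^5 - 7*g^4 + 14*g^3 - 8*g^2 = (g)*(g^4 - 7*g^3 + 14*g^2 - 8*g) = g^2*(g^3 - 7*g^2 + 14*g - 8) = g^2*(g - 4)*(g^2 - 3*g + 2) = g^2*(g - 4)*(g - 1)*(g - 2)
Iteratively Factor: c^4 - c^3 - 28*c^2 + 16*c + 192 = (c + 4)*(c^3 - 5*c^2 - 8*c + 48) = (c - 4)*(c + 4)*(c^2 - c - 12) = (c - 4)*(c + 3)*(c + 4)*(c - 4)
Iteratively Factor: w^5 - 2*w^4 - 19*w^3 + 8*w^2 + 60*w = (w + 3)*(w^4 - 5*w^3 - 4*w^2 + 20*w) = (w - 2)*(w + 3)*(w^3 - 3*w^2 - 10*w) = (w - 2)*(w + 2)*(w + 3)*(w^2 - 5*w) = w*(w - 2)*(w + 2)*(w + 3)*(w - 5)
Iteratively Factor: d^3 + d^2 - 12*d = (d - 3)*(d^2 + 4*d) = (d - 3)*(d + 4)*(d)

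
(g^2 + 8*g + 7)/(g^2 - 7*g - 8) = (g + 7)/(g - 8)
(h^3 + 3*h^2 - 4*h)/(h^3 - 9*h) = (h^2 + 3*h - 4)/(h^2 - 9)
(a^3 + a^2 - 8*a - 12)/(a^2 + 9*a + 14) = (a^2 - a - 6)/(a + 7)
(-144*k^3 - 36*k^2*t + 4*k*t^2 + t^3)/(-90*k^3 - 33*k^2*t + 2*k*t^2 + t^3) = (24*k^2 + 10*k*t + t^2)/(15*k^2 + 8*k*t + t^2)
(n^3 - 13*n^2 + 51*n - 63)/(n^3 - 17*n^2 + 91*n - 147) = (n - 3)/(n - 7)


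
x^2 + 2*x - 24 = (x - 4)*(x + 6)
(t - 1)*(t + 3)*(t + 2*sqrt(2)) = t^3 + 2*t^2 + 2*sqrt(2)*t^2 - 3*t + 4*sqrt(2)*t - 6*sqrt(2)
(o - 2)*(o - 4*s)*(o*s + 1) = o^3*s - 4*o^2*s^2 - 2*o^2*s + o^2 + 8*o*s^2 - 4*o*s - 2*o + 8*s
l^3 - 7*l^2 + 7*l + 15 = (l - 5)*(l - 3)*(l + 1)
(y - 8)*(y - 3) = y^2 - 11*y + 24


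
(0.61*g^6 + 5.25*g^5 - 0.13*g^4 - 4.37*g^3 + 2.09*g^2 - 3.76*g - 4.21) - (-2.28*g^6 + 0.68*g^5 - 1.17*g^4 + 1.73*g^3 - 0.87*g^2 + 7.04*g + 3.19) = 2.89*g^6 + 4.57*g^5 + 1.04*g^4 - 6.1*g^3 + 2.96*g^2 - 10.8*g - 7.4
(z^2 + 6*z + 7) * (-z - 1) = -z^3 - 7*z^2 - 13*z - 7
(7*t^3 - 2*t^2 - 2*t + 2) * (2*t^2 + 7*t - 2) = 14*t^5 + 45*t^4 - 32*t^3 - 6*t^2 + 18*t - 4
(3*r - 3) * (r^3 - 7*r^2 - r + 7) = 3*r^4 - 24*r^3 + 18*r^2 + 24*r - 21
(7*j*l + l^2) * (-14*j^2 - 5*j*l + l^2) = -98*j^3*l - 49*j^2*l^2 + 2*j*l^3 + l^4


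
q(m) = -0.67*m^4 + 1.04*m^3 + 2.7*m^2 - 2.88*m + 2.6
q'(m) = -2.68*m^3 + 3.12*m^2 + 5.4*m - 2.88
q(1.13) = 3.20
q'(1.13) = 3.34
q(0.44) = 1.92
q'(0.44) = -0.13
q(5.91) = -522.81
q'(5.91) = -415.21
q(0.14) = 2.25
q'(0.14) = -2.07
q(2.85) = -3.81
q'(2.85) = -24.19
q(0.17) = 2.19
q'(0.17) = -1.88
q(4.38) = -117.42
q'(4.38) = -144.57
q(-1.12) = 6.70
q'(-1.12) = -1.25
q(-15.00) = -36775.45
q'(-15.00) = 9663.12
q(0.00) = 2.60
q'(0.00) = -2.88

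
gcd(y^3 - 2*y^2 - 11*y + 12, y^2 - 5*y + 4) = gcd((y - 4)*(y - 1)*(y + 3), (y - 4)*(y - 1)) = y^2 - 5*y + 4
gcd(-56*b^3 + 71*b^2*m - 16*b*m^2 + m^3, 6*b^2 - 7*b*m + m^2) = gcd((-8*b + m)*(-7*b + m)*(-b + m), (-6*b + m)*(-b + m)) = b - m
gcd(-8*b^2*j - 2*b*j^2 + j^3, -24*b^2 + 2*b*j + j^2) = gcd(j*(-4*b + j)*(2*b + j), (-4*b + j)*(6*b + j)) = 4*b - j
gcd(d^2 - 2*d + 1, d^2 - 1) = d - 1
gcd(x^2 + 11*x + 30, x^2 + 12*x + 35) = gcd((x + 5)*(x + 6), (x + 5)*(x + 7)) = x + 5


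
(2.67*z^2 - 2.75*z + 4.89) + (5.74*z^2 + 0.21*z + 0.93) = 8.41*z^2 - 2.54*z + 5.82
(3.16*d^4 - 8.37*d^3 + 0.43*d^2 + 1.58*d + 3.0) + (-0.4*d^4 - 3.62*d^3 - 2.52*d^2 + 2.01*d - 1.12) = 2.76*d^4 - 11.99*d^3 - 2.09*d^2 + 3.59*d + 1.88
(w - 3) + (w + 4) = 2*w + 1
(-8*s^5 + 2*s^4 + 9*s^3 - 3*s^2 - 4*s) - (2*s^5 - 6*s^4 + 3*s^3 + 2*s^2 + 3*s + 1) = -10*s^5 + 8*s^4 + 6*s^3 - 5*s^2 - 7*s - 1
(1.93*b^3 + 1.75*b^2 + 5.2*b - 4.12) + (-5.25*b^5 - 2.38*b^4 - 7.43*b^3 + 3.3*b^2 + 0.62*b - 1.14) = -5.25*b^5 - 2.38*b^4 - 5.5*b^3 + 5.05*b^2 + 5.82*b - 5.26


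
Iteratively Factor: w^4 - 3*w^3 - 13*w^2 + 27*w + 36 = (w - 4)*(w^3 + w^2 - 9*w - 9) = (w - 4)*(w - 3)*(w^2 + 4*w + 3) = (w - 4)*(w - 3)*(w + 1)*(w + 3)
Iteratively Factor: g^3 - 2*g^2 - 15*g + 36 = (g + 4)*(g^2 - 6*g + 9) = (g - 3)*(g + 4)*(g - 3)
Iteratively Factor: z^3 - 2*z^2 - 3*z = (z)*(z^2 - 2*z - 3) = z*(z - 3)*(z + 1)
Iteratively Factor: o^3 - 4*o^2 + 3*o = (o)*(o^2 - 4*o + 3) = o*(o - 1)*(o - 3)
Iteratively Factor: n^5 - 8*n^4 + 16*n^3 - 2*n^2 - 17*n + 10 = (n - 2)*(n^4 - 6*n^3 + 4*n^2 + 6*n - 5) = (n - 2)*(n - 1)*(n^3 - 5*n^2 - n + 5) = (n - 5)*(n - 2)*(n - 1)*(n^2 - 1) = (n - 5)*(n - 2)*(n - 1)*(n + 1)*(n - 1)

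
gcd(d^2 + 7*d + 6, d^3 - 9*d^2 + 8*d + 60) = 1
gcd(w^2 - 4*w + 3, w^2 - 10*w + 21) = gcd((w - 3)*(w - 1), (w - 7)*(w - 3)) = w - 3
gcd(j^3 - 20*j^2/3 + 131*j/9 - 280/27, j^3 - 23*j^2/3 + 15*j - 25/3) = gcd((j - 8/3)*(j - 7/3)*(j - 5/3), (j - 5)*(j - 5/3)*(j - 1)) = j - 5/3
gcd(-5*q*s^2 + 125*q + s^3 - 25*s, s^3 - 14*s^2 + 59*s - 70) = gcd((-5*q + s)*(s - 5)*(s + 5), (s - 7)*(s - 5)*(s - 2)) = s - 5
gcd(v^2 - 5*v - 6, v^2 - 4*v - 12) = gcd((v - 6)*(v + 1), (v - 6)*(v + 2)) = v - 6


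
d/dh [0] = 0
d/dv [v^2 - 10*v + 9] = 2*v - 10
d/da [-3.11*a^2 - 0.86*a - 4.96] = -6.22*a - 0.86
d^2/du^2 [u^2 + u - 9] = 2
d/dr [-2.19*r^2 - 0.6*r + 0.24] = -4.38*r - 0.6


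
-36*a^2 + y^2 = (-6*a + y)*(6*a + y)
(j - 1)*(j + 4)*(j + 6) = j^3 + 9*j^2 + 14*j - 24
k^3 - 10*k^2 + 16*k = k*(k - 8)*(k - 2)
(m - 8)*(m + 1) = m^2 - 7*m - 8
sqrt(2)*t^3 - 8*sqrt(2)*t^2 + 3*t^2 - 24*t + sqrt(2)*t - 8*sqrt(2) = (t - 8)*(t + sqrt(2))*(sqrt(2)*t + 1)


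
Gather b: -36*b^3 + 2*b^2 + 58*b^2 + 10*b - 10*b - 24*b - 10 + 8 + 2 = -36*b^3 + 60*b^2 - 24*b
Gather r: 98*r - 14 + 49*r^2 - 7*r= 49*r^2 + 91*r - 14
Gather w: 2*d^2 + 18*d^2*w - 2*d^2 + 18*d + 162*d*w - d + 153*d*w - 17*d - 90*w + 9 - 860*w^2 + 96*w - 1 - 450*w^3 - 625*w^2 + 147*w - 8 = -450*w^3 - 1485*w^2 + w*(18*d^2 + 315*d + 153)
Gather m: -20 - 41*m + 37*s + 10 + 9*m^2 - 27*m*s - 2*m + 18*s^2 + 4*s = 9*m^2 + m*(-27*s - 43) + 18*s^2 + 41*s - 10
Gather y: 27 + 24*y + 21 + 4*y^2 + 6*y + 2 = 4*y^2 + 30*y + 50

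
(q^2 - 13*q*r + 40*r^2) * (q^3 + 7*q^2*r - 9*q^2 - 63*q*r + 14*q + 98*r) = q^5 - 6*q^4*r - 9*q^4 - 51*q^3*r^2 + 54*q^3*r + 14*q^3 + 280*q^2*r^3 + 459*q^2*r^2 - 84*q^2*r - 2520*q*r^3 - 714*q*r^2 + 3920*r^3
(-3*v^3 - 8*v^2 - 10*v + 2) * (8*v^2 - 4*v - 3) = -24*v^5 - 52*v^4 - 39*v^3 + 80*v^2 + 22*v - 6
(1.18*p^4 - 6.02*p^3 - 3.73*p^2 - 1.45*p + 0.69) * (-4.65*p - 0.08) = -5.487*p^5 + 27.8986*p^4 + 17.8261*p^3 + 7.0409*p^2 - 3.0925*p - 0.0552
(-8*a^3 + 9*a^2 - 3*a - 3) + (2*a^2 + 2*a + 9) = -8*a^3 + 11*a^2 - a + 6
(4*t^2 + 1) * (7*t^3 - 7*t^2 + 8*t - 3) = 28*t^5 - 28*t^4 + 39*t^3 - 19*t^2 + 8*t - 3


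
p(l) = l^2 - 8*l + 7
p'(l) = 2*l - 8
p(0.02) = 6.84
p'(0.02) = -7.96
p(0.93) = 0.42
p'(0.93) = -6.14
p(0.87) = 0.80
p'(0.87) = -6.26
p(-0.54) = 11.61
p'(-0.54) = -9.08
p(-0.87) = 14.72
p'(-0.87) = -9.74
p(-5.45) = 80.30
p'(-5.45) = -18.90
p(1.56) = -3.05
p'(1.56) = -4.88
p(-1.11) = 17.11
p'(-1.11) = -10.22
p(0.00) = 7.00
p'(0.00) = -8.00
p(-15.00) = 352.00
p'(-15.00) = -38.00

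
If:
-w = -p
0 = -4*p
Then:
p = 0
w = 0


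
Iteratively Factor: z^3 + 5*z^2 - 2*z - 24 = (z + 3)*(z^2 + 2*z - 8) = (z - 2)*(z + 3)*(z + 4)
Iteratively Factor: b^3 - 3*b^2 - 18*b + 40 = (b - 2)*(b^2 - b - 20) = (b - 2)*(b + 4)*(b - 5)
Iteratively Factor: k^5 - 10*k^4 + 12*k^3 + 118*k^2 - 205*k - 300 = (k - 5)*(k^4 - 5*k^3 - 13*k^2 + 53*k + 60) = (k - 5)*(k - 4)*(k^3 - k^2 - 17*k - 15) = (k - 5)*(k - 4)*(k + 1)*(k^2 - 2*k - 15) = (k - 5)^2*(k - 4)*(k + 1)*(k + 3)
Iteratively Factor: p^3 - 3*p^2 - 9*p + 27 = (p - 3)*(p^2 - 9) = (p - 3)^2*(p + 3)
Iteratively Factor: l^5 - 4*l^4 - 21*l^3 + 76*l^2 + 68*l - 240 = (l - 5)*(l^4 + l^3 - 16*l^2 - 4*l + 48) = (l - 5)*(l + 2)*(l^3 - l^2 - 14*l + 24) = (l - 5)*(l + 2)*(l + 4)*(l^2 - 5*l + 6) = (l - 5)*(l - 3)*(l + 2)*(l + 4)*(l - 2)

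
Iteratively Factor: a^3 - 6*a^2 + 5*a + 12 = (a - 3)*(a^2 - 3*a - 4) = (a - 4)*(a - 3)*(a + 1)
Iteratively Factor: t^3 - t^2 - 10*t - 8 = (t + 2)*(t^2 - 3*t - 4) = (t + 1)*(t + 2)*(t - 4)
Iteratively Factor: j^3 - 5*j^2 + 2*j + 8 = (j - 2)*(j^2 - 3*j - 4) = (j - 2)*(j + 1)*(j - 4)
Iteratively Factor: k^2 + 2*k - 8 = (k + 4)*(k - 2)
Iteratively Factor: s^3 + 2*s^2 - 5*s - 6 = (s + 3)*(s^2 - s - 2) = (s + 1)*(s + 3)*(s - 2)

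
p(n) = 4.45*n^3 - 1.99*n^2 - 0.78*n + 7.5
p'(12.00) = 1873.86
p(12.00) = 7401.18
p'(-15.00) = 3062.67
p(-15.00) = -15447.30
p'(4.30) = 228.95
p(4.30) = 321.16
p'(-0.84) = 11.98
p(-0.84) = 4.11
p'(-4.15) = 245.66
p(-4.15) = -341.59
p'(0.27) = -0.88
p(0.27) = 7.23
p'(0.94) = 7.27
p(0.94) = 8.70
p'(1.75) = 33.14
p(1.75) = 23.89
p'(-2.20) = 72.59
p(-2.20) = -47.80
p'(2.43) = 68.38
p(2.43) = 57.71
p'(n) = 13.35*n^2 - 3.98*n - 0.78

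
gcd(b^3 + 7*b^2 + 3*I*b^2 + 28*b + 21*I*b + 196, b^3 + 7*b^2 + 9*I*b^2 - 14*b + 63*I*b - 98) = b^2 + b*(7 + 7*I) + 49*I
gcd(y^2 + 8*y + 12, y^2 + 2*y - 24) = y + 6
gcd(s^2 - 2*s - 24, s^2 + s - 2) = 1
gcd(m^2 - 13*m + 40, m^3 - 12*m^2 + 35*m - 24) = m - 8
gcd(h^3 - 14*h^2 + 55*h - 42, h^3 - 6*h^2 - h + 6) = h^2 - 7*h + 6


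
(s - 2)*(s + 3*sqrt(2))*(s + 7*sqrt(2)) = s^3 - 2*s^2 + 10*sqrt(2)*s^2 - 20*sqrt(2)*s + 42*s - 84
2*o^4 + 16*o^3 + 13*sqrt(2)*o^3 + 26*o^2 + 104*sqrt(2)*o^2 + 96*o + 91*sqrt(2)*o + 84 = (o + 7)*(o + 6*sqrt(2))*(sqrt(2)*o + 1)*(sqrt(2)*o + sqrt(2))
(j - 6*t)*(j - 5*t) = j^2 - 11*j*t + 30*t^2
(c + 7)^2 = c^2 + 14*c + 49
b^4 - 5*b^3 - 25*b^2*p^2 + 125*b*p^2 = b*(b - 5)*(b - 5*p)*(b + 5*p)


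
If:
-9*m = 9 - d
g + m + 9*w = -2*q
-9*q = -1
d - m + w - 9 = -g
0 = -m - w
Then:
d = 137/15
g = -14/135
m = 2/135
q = 1/9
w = -2/135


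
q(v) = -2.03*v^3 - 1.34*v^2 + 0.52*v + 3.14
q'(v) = -6.09*v^2 - 2.68*v + 0.52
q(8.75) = -1454.85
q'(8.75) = -489.20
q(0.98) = 0.45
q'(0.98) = -7.96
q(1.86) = -13.59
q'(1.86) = -25.53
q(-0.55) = 2.79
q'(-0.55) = 0.15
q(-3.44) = 68.13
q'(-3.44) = -62.33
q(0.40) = 3.00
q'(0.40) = -1.53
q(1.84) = -13.09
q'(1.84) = -25.03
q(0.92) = 0.90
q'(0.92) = -7.10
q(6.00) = -480.46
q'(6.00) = -234.80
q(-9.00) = 1369.79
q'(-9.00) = -468.65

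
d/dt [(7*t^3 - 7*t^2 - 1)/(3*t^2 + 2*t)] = (21*t^4 + 28*t^3 - 14*t^2 + 6*t + 2)/(t^2*(9*t^2 + 12*t + 4))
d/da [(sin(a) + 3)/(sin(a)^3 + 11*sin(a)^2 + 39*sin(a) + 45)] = -2*(sin(a) + 4)*cos(a)/((sin(a) + 3)^2*(sin(a) + 5)^2)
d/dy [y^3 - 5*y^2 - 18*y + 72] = 3*y^2 - 10*y - 18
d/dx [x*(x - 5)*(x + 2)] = 3*x^2 - 6*x - 10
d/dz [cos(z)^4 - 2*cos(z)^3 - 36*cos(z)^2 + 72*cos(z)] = 2*(-2*cos(z)^3 + 3*cos(z)^2 + 36*cos(z) - 36)*sin(z)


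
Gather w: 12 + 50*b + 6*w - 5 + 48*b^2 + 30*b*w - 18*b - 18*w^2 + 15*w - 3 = 48*b^2 + 32*b - 18*w^2 + w*(30*b + 21) + 4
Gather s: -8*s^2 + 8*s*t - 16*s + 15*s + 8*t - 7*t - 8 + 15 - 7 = -8*s^2 + s*(8*t - 1) + t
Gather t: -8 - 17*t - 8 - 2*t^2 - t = -2*t^2 - 18*t - 16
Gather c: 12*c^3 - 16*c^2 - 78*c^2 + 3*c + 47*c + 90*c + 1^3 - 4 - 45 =12*c^3 - 94*c^2 + 140*c - 48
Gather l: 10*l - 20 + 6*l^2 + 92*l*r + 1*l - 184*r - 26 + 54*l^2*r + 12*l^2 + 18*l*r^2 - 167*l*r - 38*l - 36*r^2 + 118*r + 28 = l^2*(54*r + 18) + l*(18*r^2 - 75*r - 27) - 36*r^2 - 66*r - 18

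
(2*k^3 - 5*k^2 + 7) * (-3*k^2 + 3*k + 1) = -6*k^5 + 21*k^4 - 13*k^3 - 26*k^2 + 21*k + 7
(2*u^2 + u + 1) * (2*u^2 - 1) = 4*u^4 + 2*u^3 - u - 1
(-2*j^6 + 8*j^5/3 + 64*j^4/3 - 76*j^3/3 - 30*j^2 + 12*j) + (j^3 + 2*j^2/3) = -2*j^6 + 8*j^5/3 + 64*j^4/3 - 73*j^3/3 - 88*j^2/3 + 12*j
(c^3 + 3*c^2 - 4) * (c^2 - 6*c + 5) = c^5 - 3*c^4 - 13*c^3 + 11*c^2 + 24*c - 20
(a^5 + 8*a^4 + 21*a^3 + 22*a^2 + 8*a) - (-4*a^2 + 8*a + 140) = a^5 + 8*a^4 + 21*a^3 + 26*a^2 - 140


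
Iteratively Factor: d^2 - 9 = (d - 3)*(d + 3)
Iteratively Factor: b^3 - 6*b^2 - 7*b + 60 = (b - 4)*(b^2 - 2*b - 15) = (b - 4)*(b + 3)*(b - 5)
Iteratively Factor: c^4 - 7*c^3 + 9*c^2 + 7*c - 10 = (c - 5)*(c^3 - 2*c^2 - c + 2) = (c - 5)*(c + 1)*(c^2 - 3*c + 2) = (c - 5)*(c - 1)*(c + 1)*(c - 2)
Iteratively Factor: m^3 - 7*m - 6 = (m + 2)*(m^2 - 2*m - 3) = (m - 3)*(m + 2)*(m + 1)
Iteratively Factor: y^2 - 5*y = (y)*(y - 5)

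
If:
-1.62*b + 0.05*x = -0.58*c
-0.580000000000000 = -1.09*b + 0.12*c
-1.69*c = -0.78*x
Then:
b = 0.72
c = 1.69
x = 3.66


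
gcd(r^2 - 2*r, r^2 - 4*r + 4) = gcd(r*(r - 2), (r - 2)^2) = r - 2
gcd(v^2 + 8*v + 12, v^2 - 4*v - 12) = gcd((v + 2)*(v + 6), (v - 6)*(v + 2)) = v + 2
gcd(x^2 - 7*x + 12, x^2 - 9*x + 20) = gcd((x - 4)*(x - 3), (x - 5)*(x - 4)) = x - 4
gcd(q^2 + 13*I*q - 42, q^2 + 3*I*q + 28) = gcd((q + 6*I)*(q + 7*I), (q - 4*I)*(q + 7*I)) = q + 7*I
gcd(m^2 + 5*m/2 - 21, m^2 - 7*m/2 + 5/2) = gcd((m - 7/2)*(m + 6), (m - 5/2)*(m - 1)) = 1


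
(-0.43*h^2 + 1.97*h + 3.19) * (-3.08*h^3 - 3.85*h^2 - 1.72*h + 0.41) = 1.3244*h^5 - 4.4121*h^4 - 16.6701*h^3 - 15.8462*h^2 - 4.6791*h + 1.3079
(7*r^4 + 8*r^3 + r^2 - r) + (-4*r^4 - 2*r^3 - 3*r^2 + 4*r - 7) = 3*r^4 + 6*r^3 - 2*r^2 + 3*r - 7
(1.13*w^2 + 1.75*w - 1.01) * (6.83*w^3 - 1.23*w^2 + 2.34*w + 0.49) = 7.7179*w^5 + 10.5626*w^4 - 6.4066*w^3 + 5.891*w^2 - 1.5059*w - 0.4949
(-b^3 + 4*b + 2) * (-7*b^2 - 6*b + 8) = 7*b^5 + 6*b^4 - 36*b^3 - 38*b^2 + 20*b + 16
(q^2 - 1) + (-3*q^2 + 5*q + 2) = -2*q^2 + 5*q + 1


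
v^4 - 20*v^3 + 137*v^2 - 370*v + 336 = (v - 8)*(v - 7)*(v - 3)*(v - 2)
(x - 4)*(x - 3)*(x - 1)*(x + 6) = x^4 - 2*x^3 - 29*x^2 + 102*x - 72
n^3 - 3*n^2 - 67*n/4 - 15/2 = (n - 6)*(n + 1/2)*(n + 5/2)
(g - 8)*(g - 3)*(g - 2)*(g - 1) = g^4 - 14*g^3 + 59*g^2 - 94*g + 48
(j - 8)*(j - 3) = j^2 - 11*j + 24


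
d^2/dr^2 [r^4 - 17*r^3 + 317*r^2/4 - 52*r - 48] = 12*r^2 - 102*r + 317/2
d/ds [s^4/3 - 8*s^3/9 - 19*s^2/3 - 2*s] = 4*s^3/3 - 8*s^2/3 - 38*s/3 - 2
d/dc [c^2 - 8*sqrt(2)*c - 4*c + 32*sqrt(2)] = 2*c - 8*sqrt(2) - 4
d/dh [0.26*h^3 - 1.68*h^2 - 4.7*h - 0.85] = 0.78*h^2 - 3.36*h - 4.7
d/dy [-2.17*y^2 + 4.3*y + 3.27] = 4.3 - 4.34*y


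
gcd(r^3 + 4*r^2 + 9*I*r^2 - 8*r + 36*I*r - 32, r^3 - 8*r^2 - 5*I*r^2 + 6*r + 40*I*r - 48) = r + I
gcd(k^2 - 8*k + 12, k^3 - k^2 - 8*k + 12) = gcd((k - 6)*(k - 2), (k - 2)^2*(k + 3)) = k - 2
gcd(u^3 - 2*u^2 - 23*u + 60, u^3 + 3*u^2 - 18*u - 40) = u^2 + u - 20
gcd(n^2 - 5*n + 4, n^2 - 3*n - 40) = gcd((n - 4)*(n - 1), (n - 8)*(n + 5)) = 1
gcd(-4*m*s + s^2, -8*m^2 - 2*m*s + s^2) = -4*m + s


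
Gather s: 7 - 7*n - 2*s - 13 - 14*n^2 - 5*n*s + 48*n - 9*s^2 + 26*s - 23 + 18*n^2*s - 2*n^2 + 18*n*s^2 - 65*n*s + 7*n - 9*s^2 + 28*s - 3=-16*n^2 + 48*n + s^2*(18*n - 18) + s*(18*n^2 - 70*n + 52) - 32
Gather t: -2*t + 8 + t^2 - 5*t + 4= t^2 - 7*t + 12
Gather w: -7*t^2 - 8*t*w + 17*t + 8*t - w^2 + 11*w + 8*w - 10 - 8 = -7*t^2 + 25*t - w^2 + w*(19 - 8*t) - 18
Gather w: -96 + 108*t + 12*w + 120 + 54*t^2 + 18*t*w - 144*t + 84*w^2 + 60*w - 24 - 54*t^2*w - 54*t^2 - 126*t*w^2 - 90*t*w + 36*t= w^2*(84 - 126*t) + w*(-54*t^2 - 72*t + 72)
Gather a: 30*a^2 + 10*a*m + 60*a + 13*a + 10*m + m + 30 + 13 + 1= 30*a^2 + a*(10*m + 73) + 11*m + 44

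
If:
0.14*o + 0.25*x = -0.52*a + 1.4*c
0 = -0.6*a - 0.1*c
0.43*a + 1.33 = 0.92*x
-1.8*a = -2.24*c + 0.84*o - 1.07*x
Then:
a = -0.09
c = 0.56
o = 3.49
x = 1.40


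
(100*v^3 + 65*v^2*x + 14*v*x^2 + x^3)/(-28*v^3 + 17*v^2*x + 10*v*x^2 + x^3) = (25*v^2 + 10*v*x + x^2)/(-7*v^2 + 6*v*x + x^2)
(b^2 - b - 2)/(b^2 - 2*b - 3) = (b - 2)/(b - 3)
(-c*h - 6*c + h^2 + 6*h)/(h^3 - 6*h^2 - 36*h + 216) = (-c + h)/(h^2 - 12*h + 36)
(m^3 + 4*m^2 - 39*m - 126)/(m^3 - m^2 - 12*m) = (m^2 + m - 42)/(m*(m - 4))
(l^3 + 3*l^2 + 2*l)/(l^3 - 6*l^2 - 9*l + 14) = l*(l + 1)/(l^2 - 8*l + 7)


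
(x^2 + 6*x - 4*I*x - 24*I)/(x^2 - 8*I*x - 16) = (x + 6)/(x - 4*I)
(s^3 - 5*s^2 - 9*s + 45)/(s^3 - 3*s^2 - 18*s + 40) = (s^2 - 9)/(s^2 + 2*s - 8)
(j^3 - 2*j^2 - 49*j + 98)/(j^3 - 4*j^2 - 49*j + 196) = (j - 2)/(j - 4)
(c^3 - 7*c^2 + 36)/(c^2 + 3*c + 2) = (c^2 - 9*c + 18)/(c + 1)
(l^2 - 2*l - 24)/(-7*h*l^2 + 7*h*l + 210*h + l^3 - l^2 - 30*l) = (-l - 4)/(7*h*l + 35*h - l^2 - 5*l)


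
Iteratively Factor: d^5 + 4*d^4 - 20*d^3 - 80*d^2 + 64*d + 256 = (d - 2)*(d^4 + 6*d^3 - 8*d^2 - 96*d - 128) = (d - 2)*(d + 4)*(d^3 + 2*d^2 - 16*d - 32) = (d - 4)*(d - 2)*(d + 4)*(d^2 + 6*d + 8) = (d - 4)*(d - 2)*(d + 4)^2*(d + 2)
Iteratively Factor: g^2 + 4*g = (g)*(g + 4)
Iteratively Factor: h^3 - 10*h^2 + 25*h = (h - 5)*(h^2 - 5*h) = (h - 5)^2*(h)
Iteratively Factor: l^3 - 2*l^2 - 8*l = (l - 4)*(l^2 + 2*l) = (l - 4)*(l + 2)*(l)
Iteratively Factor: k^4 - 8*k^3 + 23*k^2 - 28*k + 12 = (k - 2)*(k^3 - 6*k^2 + 11*k - 6) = (k - 3)*(k - 2)*(k^2 - 3*k + 2) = (k - 3)*(k - 2)^2*(k - 1)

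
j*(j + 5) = j^2 + 5*j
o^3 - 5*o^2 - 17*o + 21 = (o - 7)*(o - 1)*(o + 3)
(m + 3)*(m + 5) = m^2 + 8*m + 15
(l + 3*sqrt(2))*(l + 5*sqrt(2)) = l^2 + 8*sqrt(2)*l + 30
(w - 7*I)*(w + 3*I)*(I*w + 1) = I*w^3 + 5*w^2 + 17*I*w + 21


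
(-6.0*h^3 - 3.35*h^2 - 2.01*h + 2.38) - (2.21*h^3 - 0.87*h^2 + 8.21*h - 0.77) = -8.21*h^3 - 2.48*h^2 - 10.22*h + 3.15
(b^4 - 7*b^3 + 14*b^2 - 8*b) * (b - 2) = b^5 - 9*b^4 + 28*b^3 - 36*b^2 + 16*b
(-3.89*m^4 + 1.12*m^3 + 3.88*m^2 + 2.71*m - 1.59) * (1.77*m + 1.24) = -6.8853*m^5 - 2.8412*m^4 + 8.2564*m^3 + 9.6079*m^2 + 0.5461*m - 1.9716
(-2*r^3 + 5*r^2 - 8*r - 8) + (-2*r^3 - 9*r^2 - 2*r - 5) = -4*r^3 - 4*r^2 - 10*r - 13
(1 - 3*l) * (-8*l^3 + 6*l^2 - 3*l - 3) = 24*l^4 - 26*l^3 + 15*l^2 + 6*l - 3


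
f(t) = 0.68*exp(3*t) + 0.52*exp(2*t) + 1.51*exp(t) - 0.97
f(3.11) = 7958.66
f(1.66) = 120.28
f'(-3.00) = 0.08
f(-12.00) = -0.97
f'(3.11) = 23549.78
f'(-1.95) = 0.24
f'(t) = 2.04*exp(3*t) + 1.04*exp(2*t) + 1.51*exp(t) = (2.04*exp(2*t) + 1.04*exp(t) + 1.51)*exp(t)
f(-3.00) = -0.89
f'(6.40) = 445095115.28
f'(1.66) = 333.48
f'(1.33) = 130.85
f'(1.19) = 88.65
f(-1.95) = -0.74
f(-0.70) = -0.01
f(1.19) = 33.76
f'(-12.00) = 0.00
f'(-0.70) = 1.26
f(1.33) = 48.93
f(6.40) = 148428427.67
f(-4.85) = -0.96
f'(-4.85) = 0.01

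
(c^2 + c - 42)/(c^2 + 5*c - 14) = (c - 6)/(c - 2)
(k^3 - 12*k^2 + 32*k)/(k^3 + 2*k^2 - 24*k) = (k - 8)/(k + 6)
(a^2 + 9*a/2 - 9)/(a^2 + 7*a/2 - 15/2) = (a + 6)/(a + 5)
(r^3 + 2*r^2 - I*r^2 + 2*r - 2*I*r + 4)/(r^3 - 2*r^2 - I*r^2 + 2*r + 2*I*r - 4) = (r + 2)/(r - 2)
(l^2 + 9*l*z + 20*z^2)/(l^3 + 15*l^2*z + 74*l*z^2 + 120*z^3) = 1/(l + 6*z)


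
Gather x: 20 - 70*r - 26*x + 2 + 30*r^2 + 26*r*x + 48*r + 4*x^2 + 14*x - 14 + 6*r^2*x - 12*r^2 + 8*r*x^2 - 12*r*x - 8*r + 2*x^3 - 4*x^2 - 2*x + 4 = 18*r^2 + 8*r*x^2 - 30*r + 2*x^3 + x*(6*r^2 + 14*r - 14) + 12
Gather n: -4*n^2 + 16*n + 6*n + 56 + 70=-4*n^2 + 22*n + 126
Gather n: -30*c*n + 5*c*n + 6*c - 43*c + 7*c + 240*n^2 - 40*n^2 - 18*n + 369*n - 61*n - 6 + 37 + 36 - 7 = -30*c + 200*n^2 + n*(290 - 25*c) + 60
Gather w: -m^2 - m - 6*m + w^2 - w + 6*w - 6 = -m^2 - 7*m + w^2 + 5*w - 6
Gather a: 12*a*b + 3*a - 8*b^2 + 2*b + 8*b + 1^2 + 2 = a*(12*b + 3) - 8*b^2 + 10*b + 3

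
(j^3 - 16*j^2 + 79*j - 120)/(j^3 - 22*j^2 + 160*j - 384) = (j^2 - 8*j + 15)/(j^2 - 14*j + 48)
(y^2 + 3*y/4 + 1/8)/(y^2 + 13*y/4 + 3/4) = (y + 1/2)/(y + 3)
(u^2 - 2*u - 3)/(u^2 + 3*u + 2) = (u - 3)/(u + 2)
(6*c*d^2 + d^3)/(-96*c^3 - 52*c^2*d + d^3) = -d^2/(16*c^2 + 6*c*d - d^2)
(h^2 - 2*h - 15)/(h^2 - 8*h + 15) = (h + 3)/(h - 3)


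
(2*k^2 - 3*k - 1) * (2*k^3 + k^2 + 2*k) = 4*k^5 - 4*k^4 - k^3 - 7*k^2 - 2*k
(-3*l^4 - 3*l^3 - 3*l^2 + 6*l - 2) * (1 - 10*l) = 30*l^5 + 27*l^4 + 27*l^3 - 63*l^2 + 26*l - 2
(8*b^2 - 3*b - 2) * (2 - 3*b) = -24*b^3 + 25*b^2 - 4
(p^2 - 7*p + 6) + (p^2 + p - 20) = 2*p^2 - 6*p - 14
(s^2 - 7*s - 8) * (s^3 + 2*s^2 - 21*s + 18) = s^5 - 5*s^4 - 43*s^3 + 149*s^2 + 42*s - 144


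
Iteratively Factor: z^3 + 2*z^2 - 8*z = (z)*(z^2 + 2*z - 8) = z*(z - 2)*(z + 4)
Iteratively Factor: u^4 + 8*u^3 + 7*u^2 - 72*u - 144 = (u - 3)*(u^3 + 11*u^2 + 40*u + 48) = (u - 3)*(u + 3)*(u^2 + 8*u + 16) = (u - 3)*(u + 3)*(u + 4)*(u + 4)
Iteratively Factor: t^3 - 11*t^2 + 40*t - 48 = (t - 4)*(t^2 - 7*t + 12) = (t - 4)*(t - 3)*(t - 4)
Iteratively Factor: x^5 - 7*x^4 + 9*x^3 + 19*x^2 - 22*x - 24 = (x - 4)*(x^4 - 3*x^3 - 3*x^2 + 7*x + 6) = (x - 4)*(x + 1)*(x^3 - 4*x^2 + x + 6) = (x - 4)*(x - 3)*(x + 1)*(x^2 - x - 2) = (x - 4)*(x - 3)*(x - 2)*(x + 1)*(x + 1)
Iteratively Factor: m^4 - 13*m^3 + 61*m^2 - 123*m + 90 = (m - 5)*(m^3 - 8*m^2 + 21*m - 18) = (m - 5)*(m - 3)*(m^2 - 5*m + 6) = (m - 5)*(m - 3)^2*(m - 2)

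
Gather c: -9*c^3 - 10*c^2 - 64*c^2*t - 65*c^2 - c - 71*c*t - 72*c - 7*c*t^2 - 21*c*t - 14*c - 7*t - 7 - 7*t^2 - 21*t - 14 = -9*c^3 + c^2*(-64*t - 75) + c*(-7*t^2 - 92*t - 87) - 7*t^2 - 28*t - 21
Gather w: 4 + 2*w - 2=2*w + 2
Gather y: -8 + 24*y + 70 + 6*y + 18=30*y + 80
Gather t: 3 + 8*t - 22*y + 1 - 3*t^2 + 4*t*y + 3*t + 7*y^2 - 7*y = -3*t^2 + t*(4*y + 11) + 7*y^2 - 29*y + 4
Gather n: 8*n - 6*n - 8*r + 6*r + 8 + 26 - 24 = 2*n - 2*r + 10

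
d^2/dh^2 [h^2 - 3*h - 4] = 2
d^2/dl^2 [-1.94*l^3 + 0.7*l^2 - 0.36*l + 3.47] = 1.4 - 11.64*l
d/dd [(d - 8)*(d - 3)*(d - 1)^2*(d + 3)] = 5*d^4 - 40*d^3 + 24*d^2 + 164*d - 153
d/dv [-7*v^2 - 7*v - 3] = -14*v - 7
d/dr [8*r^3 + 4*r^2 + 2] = 8*r*(3*r + 1)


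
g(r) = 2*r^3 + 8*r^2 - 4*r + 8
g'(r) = 6*r^2 + 16*r - 4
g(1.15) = 17.02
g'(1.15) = 22.34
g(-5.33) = -46.25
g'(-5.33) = 81.17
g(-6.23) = -140.19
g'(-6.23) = 129.20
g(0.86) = 11.75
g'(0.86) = 14.20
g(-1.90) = 30.76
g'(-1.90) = -12.74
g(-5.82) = -92.02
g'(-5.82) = 106.11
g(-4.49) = 6.20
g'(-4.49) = 45.12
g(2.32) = 66.75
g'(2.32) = 65.41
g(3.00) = 122.00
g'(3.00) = 98.00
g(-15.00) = -4882.00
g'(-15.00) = 1106.00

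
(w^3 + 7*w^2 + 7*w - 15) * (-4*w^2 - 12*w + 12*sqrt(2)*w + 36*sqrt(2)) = -4*w^5 - 40*w^4 + 12*sqrt(2)*w^4 - 112*w^3 + 120*sqrt(2)*w^3 - 24*w^2 + 336*sqrt(2)*w^2 + 72*sqrt(2)*w + 180*w - 540*sqrt(2)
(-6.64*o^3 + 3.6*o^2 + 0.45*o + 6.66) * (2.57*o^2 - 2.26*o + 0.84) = -17.0648*o^5 + 24.2584*o^4 - 12.5571*o^3 + 19.1232*o^2 - 14.6736*o + 5.5944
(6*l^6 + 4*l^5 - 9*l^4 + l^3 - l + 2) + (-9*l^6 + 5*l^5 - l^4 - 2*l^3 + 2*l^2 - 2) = -3*l^6 + 9*l^5 - 10*l^4 - l^3 + 2*l^2 - l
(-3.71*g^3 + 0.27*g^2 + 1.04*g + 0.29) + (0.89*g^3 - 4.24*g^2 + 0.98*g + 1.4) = -2.82*g^3 - 3.97*g^2 + 2.02*g + 1.69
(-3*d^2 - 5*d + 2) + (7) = -3*d^2 - 5*d + 9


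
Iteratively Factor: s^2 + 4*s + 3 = (s + 3)*(s + 1)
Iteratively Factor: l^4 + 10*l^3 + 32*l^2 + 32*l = (l + 2)*(l^3 + 8*l^2 + 16*l) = (l + 2)*(l + 4)*(l^2 + 4*l) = l*(l + 2)*(l + 4)*(l + 4)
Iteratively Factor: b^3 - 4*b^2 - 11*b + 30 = (b - 2)*(b^2 - 2*b - 15) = (b - 5)*(b - 2)*(b + 3)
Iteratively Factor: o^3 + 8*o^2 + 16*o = (o + 4)*(o^2 + 4*o) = (o + 4)^2*(o)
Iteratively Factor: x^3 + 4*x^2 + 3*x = (x + 1)*(x^2 + 3*x) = x*(x + 1)*(x + 3)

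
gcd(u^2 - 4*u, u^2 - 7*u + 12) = u - 4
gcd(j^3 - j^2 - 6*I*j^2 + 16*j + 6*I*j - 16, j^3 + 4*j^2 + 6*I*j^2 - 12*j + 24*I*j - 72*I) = 1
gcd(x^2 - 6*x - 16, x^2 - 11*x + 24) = x - 8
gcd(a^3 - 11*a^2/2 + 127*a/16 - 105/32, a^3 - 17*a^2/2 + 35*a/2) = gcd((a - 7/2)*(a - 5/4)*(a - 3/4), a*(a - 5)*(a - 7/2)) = a - 7/2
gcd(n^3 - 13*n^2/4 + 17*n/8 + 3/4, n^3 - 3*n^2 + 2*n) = n - 2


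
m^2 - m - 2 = (m - 2)*(m + 1)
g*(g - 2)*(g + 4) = g^3 + 2*g^2 - 8*g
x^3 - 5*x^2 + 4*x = x*(x - 4)*(x - 1)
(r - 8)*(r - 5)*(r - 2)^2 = r^4 - 17*r^3 + 96*r^2 - 212*r + 160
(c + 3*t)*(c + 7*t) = c^2 + 10*c*t + 21*t^2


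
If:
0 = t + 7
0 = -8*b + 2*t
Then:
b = -7/4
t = -7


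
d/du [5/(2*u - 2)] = -5/(2*(u - 1)^2)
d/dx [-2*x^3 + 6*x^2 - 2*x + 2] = -6*x^2 + 12*x - 2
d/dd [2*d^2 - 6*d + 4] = 4*d - 6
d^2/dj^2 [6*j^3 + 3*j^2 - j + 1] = 36*j + 6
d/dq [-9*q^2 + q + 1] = 1 - 18*q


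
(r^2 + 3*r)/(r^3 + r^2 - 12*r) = (r + 3)/(r^2 + r - 12)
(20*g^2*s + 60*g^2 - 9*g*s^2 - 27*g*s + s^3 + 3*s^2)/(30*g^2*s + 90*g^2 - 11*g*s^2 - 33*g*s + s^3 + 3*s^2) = (-4*g + s)/(-6*g + s)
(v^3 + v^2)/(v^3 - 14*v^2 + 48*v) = v*(v + 1)/(v^2 - 14*v + 48)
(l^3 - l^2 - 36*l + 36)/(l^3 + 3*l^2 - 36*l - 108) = (l - 1)/(l + 3)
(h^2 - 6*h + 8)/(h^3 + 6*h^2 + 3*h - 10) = (h^2 - 6*h + 8)/(h^3 + 6*h^2 + 3*h - 10)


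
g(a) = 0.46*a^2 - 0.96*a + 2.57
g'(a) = 0.92*a - 0.96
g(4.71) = 8.25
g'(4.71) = 3.37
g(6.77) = 17.15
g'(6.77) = 5.27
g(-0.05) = 2.62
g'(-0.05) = -1.01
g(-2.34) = 7.34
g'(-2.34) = -3.11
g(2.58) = 3.16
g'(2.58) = 1.41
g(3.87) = 5.74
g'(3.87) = 2.60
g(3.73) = 5.39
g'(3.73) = 2.47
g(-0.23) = 2.82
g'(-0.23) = -1.17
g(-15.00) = 120.47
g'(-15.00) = -14.76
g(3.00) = 3.83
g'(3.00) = 1.80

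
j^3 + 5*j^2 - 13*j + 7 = (j - 1)^2*(j + 7)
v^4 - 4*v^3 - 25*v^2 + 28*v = v*(v - 7)*(v - 1)*(v + 4)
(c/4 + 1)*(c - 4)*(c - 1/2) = c^3/4 - c^2/8 - 4*c + 2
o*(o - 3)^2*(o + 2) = o^4 - 4*o^3 - 3*o^2 + 18*o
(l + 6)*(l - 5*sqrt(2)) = l^2 - 5*sqrt(2)*l + 6*l - 30*sqrt(2)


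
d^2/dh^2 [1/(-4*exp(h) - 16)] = (4 - exp(h))*exp(h)/(4*(exp(h) + 4)^3)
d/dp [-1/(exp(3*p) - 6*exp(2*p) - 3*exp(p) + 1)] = 3*(exp(2*p) - 4*exp(p) - 1)*exp(p)/(exp(3*p) - 6*exp(2*p) - 3*exp(p) + 1)^2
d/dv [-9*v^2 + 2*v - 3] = 2 - 18*v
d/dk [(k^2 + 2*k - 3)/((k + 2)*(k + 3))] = 3/(k^2 + 4*k + 4)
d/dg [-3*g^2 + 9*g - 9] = 9 - 6*g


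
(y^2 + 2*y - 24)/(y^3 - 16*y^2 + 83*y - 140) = (y + 6)/(y^2 - 12*y + 35)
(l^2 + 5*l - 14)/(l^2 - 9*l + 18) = (l^2 + 5*l - 14)/(l^2 - 9*l + 18)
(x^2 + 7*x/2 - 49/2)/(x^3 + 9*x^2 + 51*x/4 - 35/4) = 2*(2*x - 7)/(4*x^2 + 8*x - 5)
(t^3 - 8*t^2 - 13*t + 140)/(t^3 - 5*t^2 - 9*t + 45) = (t^2 - 3*t - 28)/(t^2 - 9)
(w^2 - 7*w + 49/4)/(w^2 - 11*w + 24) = (w^2 - 7*w + 49/4)/(w^2 - 11*w + 24)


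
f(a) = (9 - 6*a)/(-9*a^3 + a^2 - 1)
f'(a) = (9 - 6*a)*(27*a^2 - 2*a)/(-9*a^3 + a^2 - 1)^2 - 6/(-9*a^3 + a^2 - 1) = 3*(18*a^3 - 2*a^2 - a*(2*a - 3)*(27*a - 2) + 2)/(9*a^3 - a^2 + 1)^2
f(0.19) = -7.66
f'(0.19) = 10.29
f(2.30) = 0.05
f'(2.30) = -0.00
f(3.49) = 0.03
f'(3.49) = -0.01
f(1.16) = -0.15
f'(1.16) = 0.81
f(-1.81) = 0.36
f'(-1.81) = 0.48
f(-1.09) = 1.31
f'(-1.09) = 3.29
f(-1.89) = 0.32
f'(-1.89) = 0.41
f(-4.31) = 0.05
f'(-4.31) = 0.02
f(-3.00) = 0.11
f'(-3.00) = 0.08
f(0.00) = -9.00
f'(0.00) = 6.00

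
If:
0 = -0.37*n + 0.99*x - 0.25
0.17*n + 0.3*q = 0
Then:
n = 2.67567567567568*x - 0.675675675675676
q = 0.382882882882883 - 1.51621621621622*x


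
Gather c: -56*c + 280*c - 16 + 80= 224*c + 64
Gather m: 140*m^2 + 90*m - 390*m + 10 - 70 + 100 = 140*m^2 - 300*m + 40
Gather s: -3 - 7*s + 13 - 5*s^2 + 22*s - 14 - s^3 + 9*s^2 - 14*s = -s^3 + 4*s^2 + s - 4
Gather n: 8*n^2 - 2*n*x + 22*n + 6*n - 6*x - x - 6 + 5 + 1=8*n^2 + n*(28 - 2*x) - 7*x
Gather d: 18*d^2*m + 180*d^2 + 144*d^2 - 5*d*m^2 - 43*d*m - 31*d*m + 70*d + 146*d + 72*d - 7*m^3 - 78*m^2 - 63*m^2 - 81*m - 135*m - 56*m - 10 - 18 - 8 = d^2*(18*m + 324) + d*(-5*m^2 - 74*m + 288) - 7*m^3 - 141*m^2 - 272*m - 36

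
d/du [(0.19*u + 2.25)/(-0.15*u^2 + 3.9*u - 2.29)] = (0.0285*u^2 + 0.675*u - 9.2101)/(0.0225*u^4 - 1.17*u^3 + 15.897*u^2 - 17.862*u + 5.2441)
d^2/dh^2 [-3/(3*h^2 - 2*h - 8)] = 6*(-9*h^2 + 6*h + 4*(3*h - 1)^2 + 24)/(-3*h^2 + 2*h + 8)^3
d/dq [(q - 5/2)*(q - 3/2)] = 2*q - 4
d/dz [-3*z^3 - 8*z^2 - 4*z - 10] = -9*z^2 - 16*z - 4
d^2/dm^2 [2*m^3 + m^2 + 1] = 12*m + 2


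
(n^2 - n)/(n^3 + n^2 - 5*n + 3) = n/(n^2 + 2*n - 3)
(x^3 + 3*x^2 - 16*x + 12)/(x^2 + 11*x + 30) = (x^2 - 3*x + 2)/(x + 5)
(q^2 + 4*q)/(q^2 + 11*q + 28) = q/(q + 7)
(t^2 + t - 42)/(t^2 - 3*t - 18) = (t + 7)/(t + 3)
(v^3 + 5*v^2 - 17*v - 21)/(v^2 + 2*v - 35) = (v^2 - 2*v - 3)/(v - 5)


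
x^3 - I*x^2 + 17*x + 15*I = (x - 5*I)*(x + I)*(x + 3*I)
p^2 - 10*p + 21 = (p - 7)*(p - 3)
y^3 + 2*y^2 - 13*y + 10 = (y - 2)*(y - 1)*(y + 5)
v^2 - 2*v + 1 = (v - 1)^2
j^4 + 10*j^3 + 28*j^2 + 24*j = j*(j + 2)^2*(j + 6)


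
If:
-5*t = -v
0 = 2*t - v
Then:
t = 0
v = 0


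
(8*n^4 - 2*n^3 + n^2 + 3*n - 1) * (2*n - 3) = 16*n^5 - 28*n^4 + 8*n^3 + 3*n^2 - 11*n + 3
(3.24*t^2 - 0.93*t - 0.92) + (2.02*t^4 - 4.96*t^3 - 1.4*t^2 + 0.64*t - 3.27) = 2.02*t^4 - 4.96*t^3 + 1.84*t^2 - 0.29*t - 4.19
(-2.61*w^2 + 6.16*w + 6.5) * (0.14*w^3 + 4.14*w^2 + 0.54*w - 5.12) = -0.3654*w^5 - 9.943*w^4 + 25.003*w^3 + 43.5996*w^2 - 28.0292*w - 33.28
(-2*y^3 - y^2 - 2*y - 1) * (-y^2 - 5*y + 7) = 2*y^5 + 11*y^4 - 7*y^3 + 4*y^2 - 9*y - 7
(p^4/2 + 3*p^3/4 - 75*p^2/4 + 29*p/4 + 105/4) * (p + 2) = p^5/2 + 7*p^4/4 - 69*p^3/4 - 121*p^2/4 + 163*p/4 + 105/2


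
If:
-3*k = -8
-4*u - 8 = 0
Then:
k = 8/3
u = -2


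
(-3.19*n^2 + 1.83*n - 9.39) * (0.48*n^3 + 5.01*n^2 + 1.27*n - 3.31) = -1.5312*n^5 - 15.1035*n^4 + 0.6098*n^3 - 34.1609*n^2 - 17.9826*n + 31.0809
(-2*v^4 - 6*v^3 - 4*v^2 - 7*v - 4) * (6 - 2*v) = 4*v^5 - 28*v^3 - 10*v^2 - 34*v - 24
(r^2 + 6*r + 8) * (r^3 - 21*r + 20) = r^5 + 6*r^4 - 13*r^3 - 106*r^2 - 48*r + 160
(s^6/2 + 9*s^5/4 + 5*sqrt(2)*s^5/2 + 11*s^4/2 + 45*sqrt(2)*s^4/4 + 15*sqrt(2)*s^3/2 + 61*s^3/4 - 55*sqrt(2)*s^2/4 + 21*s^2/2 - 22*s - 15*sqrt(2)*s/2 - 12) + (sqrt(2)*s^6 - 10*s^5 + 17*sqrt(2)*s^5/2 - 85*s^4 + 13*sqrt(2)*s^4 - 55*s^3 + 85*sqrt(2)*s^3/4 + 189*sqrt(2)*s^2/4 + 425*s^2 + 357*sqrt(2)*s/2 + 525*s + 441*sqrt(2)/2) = s^6/2 + sqrt(2)*s^6 - 31*s^5/4 + 11*sqrt(2)*s^5 - 159*s^4/2 + 97*sqrt(2)*s^4/4 - 159*s^3/4 + 115*sqrt(2)*s^3/4 + 67*sqrt(2)*s^2/2 + 871*s^2/2 + 171*sqrt(2)*s + 503*s - 12 + 441*sqrt(2)/2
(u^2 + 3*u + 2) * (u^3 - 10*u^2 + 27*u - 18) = u^5 - 7*u^4 - u^3 + 43*u^2 - 36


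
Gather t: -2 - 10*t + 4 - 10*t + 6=8 - 20*t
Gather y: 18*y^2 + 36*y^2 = 54*y^2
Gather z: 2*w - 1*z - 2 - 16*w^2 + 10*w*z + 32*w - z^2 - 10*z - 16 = -16*w^2 + 34*w - z^2 + z*(10*w - 11) - 18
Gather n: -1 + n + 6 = n + 5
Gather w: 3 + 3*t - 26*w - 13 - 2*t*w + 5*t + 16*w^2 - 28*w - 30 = 8*t + 16*w^2 + w*(-2*t - 54) - 40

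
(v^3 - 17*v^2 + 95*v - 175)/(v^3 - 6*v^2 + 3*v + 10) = (v^2 - 12*v + 35)/(v^2 - v - 2)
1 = 1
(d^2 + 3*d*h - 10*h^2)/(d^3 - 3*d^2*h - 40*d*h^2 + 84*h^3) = (d + 5*h)/(d^2 - d*h - 42*h^2)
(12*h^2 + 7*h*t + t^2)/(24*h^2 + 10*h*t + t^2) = (3*h + t)/(6*h + t)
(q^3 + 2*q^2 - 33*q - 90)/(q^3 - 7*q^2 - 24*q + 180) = (q + 3)/(q - 6)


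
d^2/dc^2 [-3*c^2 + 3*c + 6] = -6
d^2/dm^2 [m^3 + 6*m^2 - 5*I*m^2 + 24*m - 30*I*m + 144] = 6*m + 12 - 10*I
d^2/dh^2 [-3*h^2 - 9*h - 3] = -6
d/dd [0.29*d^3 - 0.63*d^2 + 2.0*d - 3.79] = 0.87*d^2 - 1.26*d + 2.0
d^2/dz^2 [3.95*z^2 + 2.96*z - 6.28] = 7.90000000000000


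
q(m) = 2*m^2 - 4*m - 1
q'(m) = 4*m - 4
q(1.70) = -2.02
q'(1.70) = 2.80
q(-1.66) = 11.15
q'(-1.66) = -10.64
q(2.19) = -0.17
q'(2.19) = 4.76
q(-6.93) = 122.77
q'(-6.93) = -31.72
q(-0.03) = -0.88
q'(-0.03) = -4.12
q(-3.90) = 45.02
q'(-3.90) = -19.60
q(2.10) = -0.58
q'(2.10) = 4.40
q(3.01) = 5.08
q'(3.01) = 8.04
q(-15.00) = 509.00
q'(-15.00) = -64.00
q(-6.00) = 95.00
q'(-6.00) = -28.00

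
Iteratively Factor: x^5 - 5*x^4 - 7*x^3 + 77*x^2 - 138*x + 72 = (x - 3)*(x^4 - 2*x^3 - 13*x^2 + 38*x - 24) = (x - 3)^2*(x^3 + x^2 - 10*x + 8) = (x - 3)^2*(x + 4)*(x^2 - 3*x + 2) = (x - 3)^2*(x - 2)*(x + 4)*(x - 1)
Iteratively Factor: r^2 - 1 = (r + 1)*(r - 1)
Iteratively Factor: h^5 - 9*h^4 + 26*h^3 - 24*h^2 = (h - 3)*(h^4 - 6*h^3 + 8*h^2) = (h - 3)*(h - 2)*(h^3 - 4*h^2) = (h - 4)*(h - 3)*(h - 2)*(h^2) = h*(h - 4)*(h - 3)*(h - 2)*(h)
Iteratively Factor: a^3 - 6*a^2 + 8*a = (a - 4)*(a^2 - 2*a) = a*(a - 4)*(a - 2)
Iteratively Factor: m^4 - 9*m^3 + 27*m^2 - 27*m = (m - 3)*(m^3 - 6*m^2 + 9*m) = (m - 3)^2*(m^2 - 3*m) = m*(m - 3)^2*(m - 3)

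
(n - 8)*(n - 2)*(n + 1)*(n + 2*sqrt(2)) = n^4 - 9*n^3 + 2*sqrt(2)*n^3 - 18*sqrt(2)*n^2 + 6*n^2 + 16*n + 12*sqrt(2)*n + 32*sqrt(2)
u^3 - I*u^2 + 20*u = u*(u - 5*I)*(u + 4*I)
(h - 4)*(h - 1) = h^2 - 5*h + 4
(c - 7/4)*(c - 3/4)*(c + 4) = c^3 + 3*c^2/2 - 139*c/16 + 21/4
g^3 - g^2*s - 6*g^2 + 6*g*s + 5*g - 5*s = (g - 5)*(g - 1)*(g - s)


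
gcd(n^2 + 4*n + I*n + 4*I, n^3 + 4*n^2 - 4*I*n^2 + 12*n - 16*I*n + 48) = n + 4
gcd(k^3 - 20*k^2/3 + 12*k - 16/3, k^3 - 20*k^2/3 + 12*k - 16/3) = k^3 - 20*k^2/3 + 12*k - 16/3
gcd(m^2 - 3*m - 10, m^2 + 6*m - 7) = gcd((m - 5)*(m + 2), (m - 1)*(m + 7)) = 1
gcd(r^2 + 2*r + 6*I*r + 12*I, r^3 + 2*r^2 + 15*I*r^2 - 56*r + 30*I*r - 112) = r + 2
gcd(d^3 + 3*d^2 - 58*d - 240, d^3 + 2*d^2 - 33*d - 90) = d + 5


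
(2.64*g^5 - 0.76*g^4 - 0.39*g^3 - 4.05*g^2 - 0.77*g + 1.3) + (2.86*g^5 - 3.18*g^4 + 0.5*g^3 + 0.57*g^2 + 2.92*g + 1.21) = 5.5*g^5 - 3.94*g^4 + 0.11*g^3 - 3.48*g^2 + 2.15*g + 2.51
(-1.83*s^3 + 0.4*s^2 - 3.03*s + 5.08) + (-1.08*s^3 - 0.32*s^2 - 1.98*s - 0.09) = -2.91*s^3 + 0.08*s^2 - 5.01*s + 4.99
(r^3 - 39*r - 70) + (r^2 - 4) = r^3 + r^2 - 39*r - 74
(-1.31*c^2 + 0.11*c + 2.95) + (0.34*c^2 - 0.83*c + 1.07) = -0.97*c^2 - 0.72*c + 4.02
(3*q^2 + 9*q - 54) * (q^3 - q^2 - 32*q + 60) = 3*q^5 + 6*q^4 - 159*q^3 - 54*q^2 + 2268*q - 3240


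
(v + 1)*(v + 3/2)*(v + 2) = v^3 + 9*v^2/2 + 13*v/2 + 3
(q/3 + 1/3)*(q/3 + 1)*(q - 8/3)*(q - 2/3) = q^4/9 + 2*q^3/27 - 77*q^2/81 - 26*q/81 + 16/27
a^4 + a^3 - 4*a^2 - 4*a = a*(a - 2)*(a + 1)*(a + 2)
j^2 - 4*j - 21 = (j - 7)*(j + 3)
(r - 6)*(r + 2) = r^2 - 4*r - 12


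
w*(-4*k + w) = -4*k*w + w^2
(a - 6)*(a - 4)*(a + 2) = a^3 - 8*a^2 + 4*a + 48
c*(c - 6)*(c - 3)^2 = c^4 - 12*c^3 + 45*c^2 - 54*c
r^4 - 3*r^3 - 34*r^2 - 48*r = r*(r - 8)*(r + 2)*(r + 3)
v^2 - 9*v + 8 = (v - 8)*(v - 1)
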